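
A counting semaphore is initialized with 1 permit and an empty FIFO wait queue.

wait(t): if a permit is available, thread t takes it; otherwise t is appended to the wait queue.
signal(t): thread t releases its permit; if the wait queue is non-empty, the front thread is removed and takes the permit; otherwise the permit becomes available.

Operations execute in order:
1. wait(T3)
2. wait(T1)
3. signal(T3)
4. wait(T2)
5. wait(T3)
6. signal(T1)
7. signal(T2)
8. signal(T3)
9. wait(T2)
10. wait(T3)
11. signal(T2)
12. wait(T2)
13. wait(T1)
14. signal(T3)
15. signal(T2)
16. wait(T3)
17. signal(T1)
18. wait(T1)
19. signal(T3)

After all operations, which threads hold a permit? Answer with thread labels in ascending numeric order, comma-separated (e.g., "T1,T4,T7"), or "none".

Step 1: wait(T3) -> count=0 queue=[] holders={T3}
Step 2: wait(T1) -> count=0 queue=[T1] holders={T3}
Step 3: signal(T3) -> count=0 queue=[] holders={T1}
Step 4: wait(T2) -> count=0 queue=[T2] holders={T1}
Step 5: wait(T3) -> count=0 queue=[T2,T3] holders={T1}
Step 6: signal(T1) -> count=0 queue=[T3] holders={T2}
Step 7: signal(T2) -> count=0 queue=[] holders={T3}
Step 8: signal(T3) -> count=1 queue=[] holders={none}
Step 9: wait(T2) -> count=0 queue=[] holders={T2}
Step 10: wait(T3) -> count=0 queue=[T3] holders={T2}
Step 11: signal(T2) -> count=0 queue=[] holders={T3}
Step 12: wait(T2) -> count=0 queue=[T2] holders={T3}
Step 13: wait(T1) -> count=0 queue=[T2,T1] holders={T3}
Step 14: signal(T3) -> count=0 queue=[T1] holders={T2}
Step 15: signal(T2) -> count=0 queue=[] holders={T1}
Step 16: wait(T3) -> count=0 queue=[T3] holders={T1}
Step 17: signal(T1) -> count=0 queue=[] holders={T3}
Step 18: wait(T1) -> count=0 queue=[T1] holders={T3}
Step 19: signal(T3) -> count=0 queue=[] holders={T1}
Final holders: T1

Answer: T1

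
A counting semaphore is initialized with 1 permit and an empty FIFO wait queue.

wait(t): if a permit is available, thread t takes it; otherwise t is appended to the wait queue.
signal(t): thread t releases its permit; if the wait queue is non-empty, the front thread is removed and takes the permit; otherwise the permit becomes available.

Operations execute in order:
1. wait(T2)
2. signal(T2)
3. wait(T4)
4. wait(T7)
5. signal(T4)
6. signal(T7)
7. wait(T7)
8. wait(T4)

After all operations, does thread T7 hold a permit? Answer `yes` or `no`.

Step 1: wait(T2) -> count=0 queue=[] holders={T2}
Step 2: signal(T2) -> count=1 queue=[] holders={none}
Step 3: wait(T4) -> count=0 queue=[] holders={T4}
Step 4: wait(T7) -> count=0 queue=[T7] holders={T4}
Step 5: signal(T4) -> count=0 queue=[] holders={T7}
Step 6: signal(T7) -> count=1 queue=[] holders={none}
Step 7: wait(T7) -> count=0 queue=[] holders={T7}
Step 8: wait(T4) -> count=0 queue=[T4] holders={T7}
Final holders: {T7} -> T7 in holders

Answer: yes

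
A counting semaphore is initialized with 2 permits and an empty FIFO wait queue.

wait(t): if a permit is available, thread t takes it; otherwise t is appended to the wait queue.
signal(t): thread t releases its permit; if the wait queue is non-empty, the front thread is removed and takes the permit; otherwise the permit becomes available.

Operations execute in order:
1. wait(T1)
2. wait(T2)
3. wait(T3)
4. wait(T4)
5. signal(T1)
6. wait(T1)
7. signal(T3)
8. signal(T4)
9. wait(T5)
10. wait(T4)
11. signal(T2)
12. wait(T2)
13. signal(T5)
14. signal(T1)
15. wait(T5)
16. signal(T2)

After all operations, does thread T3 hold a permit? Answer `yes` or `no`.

Step 1: wait(T1) -> count=1 queue=[] holders={T1}
Step 2: wait(T2) -> count=0 queue=[] holders={T1,T2}
Step 3: wait(T3) -> count=0 queue=[T3] holders={T1,T2}
Step 4: wait(T4) -> count=0 queue=[T3,T4] holders={T1,T2}
Step 5: signal(T1) -> count=0 queue=[T4] holders={T2,T3}
Step 6: wait(T1) -> count=0 queue=[T4,T1] holders={T2,T3}
Step 7: signal(T3) -> count=0 queue=[T1] holders={T2,T4}
Step 8: signal(T4) -> count=0 queue=[] holders={T1,T2}
Step 9: wait(T5) -> count=0 queue=[T5] holders={T1,T2}
Step 10: wait(T4) -> count=0 queue=[T5,T4] holders={T1,T2}
Step 11: signal(T2) -> count=0 queue=[T4] holders={T1,T5}
Step 12: wait(T2) -> count=0 queue=[T4,T2] holders={T1,T5}
Step 13: signal(T5) -> count=0 queue=[T2] holders={T1,T4}
Step 14: signal(T1) -> count=0 queue=[] holders={T2,T4}
Step 15: wait(T5) -> count=0 queue=[T5] holders={T2,T4}
Step 16: signal(T2) -> count=0 queue=[] holders={T4,T5}
Final holders: {T4,T5} -> T3 not in holders

Answer: no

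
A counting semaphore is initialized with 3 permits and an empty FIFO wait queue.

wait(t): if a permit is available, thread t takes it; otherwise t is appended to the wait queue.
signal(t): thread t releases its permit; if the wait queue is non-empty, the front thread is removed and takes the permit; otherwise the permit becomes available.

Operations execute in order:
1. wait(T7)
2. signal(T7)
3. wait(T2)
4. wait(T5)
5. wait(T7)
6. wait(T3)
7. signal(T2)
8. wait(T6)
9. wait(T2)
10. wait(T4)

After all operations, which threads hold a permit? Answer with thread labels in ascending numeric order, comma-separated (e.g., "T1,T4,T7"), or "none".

Step 1: wait(T7) -> count=2 queue=[] holders={T7}
Step 2: signal(T7) -> count=3 queue=[] holders={none}
Step 3: wait(T2) -> count=2 queue=[] holders={T2}
Step 4: wait(T5) -> count=1 queue=[] holders={T2,T5}
Step 5: wait(T7) -> count=0 queue=[] holders={T2,T5,T7}
Step 6: wait(T3) -> count=0 queue=[T3] holders={T2,T5,T7}
Step 7: signal(T2) -> count=0 queue=[] holders={T3,T5,T7}
Step 8: wait(T6) -> count=0 queue=[T6] holders={T3,T5,T7}
Step 9: wait(T2) -> count=0 queue=[T6,T2] holders={T3,T5,T7}
Step 10: wait(T4) -> count=0 queue=[T6,T2,T4] holders={T3,T5,T7}
Final holders: T3,T5,T7

Answer: T3,T5,T7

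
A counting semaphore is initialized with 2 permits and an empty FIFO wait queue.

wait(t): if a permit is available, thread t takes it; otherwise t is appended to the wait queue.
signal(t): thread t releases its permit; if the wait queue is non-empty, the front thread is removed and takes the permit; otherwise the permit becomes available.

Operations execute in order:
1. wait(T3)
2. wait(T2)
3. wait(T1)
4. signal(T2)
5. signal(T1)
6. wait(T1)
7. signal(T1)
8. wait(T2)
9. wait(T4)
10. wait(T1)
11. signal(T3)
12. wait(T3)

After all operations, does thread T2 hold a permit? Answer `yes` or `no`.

Step 1: wait(T3) -> count=1 queue=[] holders={T3}
Step 2: wait(T2) -> count=0 queue=[] holders={T2,T3}
Step 3: wait(T1) -> count=0 queue=[T1] holders={T2,T3}
Step 4: signal(T2) -> count=0 queue=[] holders={T1,T3}
Step 5: signal(T1) -> count=1 queue=[] holders={T3}
Step 6: wait(T1) -> count=0 queue=[] holders={T1,T3}
Step 7: signal(T1) -> count=1 queue=[] holders={T3}
Step 8: wait(T2) -> count=0 queue=[] holders={T2,T3}
Step 9: wait(T4) -> count=0 queue=[T4] holders={T2,T3}
Step 10: wait(T1) -> count=0 queue=[T4,T1] holders={T2,T3}
Step 11: signal(T3) -> count=0 queue=[T1] holders={T2,T4}
Step 12: wait(T3) -> count=0 queue=[T1,T3] holders={T2,T4}
Final holders: {T2,T4} -> T2 in holders

Answer: yes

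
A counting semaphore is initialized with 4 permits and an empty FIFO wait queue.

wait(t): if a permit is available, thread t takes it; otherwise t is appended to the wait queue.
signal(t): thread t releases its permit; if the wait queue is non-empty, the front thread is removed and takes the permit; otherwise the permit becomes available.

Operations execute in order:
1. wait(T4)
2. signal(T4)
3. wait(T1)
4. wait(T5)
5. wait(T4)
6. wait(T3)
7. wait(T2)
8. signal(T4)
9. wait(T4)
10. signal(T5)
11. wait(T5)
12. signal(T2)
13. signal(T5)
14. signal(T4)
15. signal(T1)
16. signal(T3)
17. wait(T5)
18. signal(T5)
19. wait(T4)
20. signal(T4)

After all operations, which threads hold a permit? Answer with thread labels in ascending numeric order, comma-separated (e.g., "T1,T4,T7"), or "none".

Answer: none

Derivation:
Step 1: wait(T4) -> count=3 queue=[] holders={T4}
Step 2: signal(T4) -> count=4 queue=[] holders={none}
Step 3: wait(T1) -> count=3 queue=[] holders={T1}
Step 4: wait(T5) -> count=2 queue=[] holders={T1,T5}
Step 5: wait(T4) -> count=1 queue=[] holders={T1,T4,T5}
Step 6: wait(T3) -> count=0 queue=[] holders={T1,T3,T4,T5}
Step 7: wait(T2) -> count=0 queue=[T2] holders={T1,T3,T4,T5}
Step 8: signal(T4) -> count=0 queue=[] holders={T1,T2,T3,T5}
Step 9: wait(T4) -> count=0 queue=[T4] holders={T1,T2,T3,T5}
Step 10: signal(T5) -> count=0 queue=[] holders={T1,T2,T3,T4}
Step 11: wait(T5) -> count=0 queue=[T5] holders={T1,T2,T3,T4}
Step 12: signal(T2) -> count=0 queue=[] holders={T1,T3,T4,T5}
Step 13: signal(T5) -> count=1 queue=[] holders={T1,T3,T4}
Step 14: signal(T4) -> count=2 queue=[] holders={T1,T3}
Step 15: signal(T1) -> count=3 queue=[] holders={T3}
Step 16: signal(T3) -> count=4 queue=[] holders={none}
Step 17: wait(T5) -> count=3 queue=[] holders={T5}
Step 18: signal(T5) -> count=4 queue=[] holders={none}
Step 19: wait(T4) -> count=3 queue=[] holders={T4}
Step 20: signal(T4) -> count=4 queue=[] holders={none}
Final holders: none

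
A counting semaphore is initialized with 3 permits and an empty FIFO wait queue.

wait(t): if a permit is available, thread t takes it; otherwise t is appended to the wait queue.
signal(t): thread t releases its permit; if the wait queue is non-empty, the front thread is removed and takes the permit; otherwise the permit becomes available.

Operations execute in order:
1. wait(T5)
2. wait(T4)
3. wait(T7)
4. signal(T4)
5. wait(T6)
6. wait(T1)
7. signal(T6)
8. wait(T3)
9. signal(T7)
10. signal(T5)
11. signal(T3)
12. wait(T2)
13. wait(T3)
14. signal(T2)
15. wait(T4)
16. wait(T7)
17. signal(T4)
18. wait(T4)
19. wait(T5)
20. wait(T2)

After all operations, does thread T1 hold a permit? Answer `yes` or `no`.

Answer: yes

Derivation:
Step 1: wait(T5) -> count=2 queue=[] holders={T5}
Step 2: wait(T4) -> count=1 queue=[] holders={T4,T5}
Step 3: wait(T7) -> count=0 queue=[] holders={T4,T5,T7}
Step 4: signal(T4) -> count=1 queue=[] holders={T5,T7}
Step 5: wait(T6) -> count=0 queue=[] holders={T5,T6,T7}
Step 6: wait(T1) -> count=0 queue=[T1] holders={T5,T6,T7}
Step 7: signal(T6) -> count=0 queue=[] holders={T1,T5,T7}
Step 8: wait(T3) -> count=0 queue=[T3] holders={T1,T5,T7}
Step 9: signal(T7) -> count=0 queue=[] holders={T1,T3,T5}
Step 10: signal(T5) -> count=1 queue=[] holders={T1,T3}
Step 11: signal(T3) -> count=2 queue=[] holders={T1}
Step 12: wait(T2) -> count=1 queue=[] holders={T1,T2}
Step 13: wait(T3) -> count=0 queue=[] holders={T1,T2,T3}
Step 14: signal(T2) -> count=1 queue=[] holders={T1,T3}
Step 15: wait(T4) -> count=0 queue=[] holders={T1,T3,T4}
Step 16: wait(T7) -> count=0 queue=[T7] holders={T1,T3,T4}
Step 17: signal(T4) -> count=0 queue=[] holders={T1,T3,T7}
Step 18: wait(T4) -> count=0 queue=[T4] holders={T1,T3,T7}
Step 19: wait(T5) -> count=0 queue=[T4,T5] holders={T1,T3,T7}
Step 20: wait(T2) -> count=0 queue=[T4,T5,T2] holders={T1,T3,T7}
Final holders: {T1,T3,T7} -> T1 in holders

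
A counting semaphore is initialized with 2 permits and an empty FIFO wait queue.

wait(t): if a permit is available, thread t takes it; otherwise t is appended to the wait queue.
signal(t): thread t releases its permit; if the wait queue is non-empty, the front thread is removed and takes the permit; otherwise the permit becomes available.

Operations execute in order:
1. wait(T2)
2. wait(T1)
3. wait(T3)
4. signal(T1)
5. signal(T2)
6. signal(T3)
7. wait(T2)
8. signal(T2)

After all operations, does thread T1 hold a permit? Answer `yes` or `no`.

Answer: no

Derivation:
Step 1: wait(T2) -> count=1 queue=[] holders={T2}
Step 2: wait(T1) -> count=0 queue=[] holders={T1,T2}
Step 3: wait(T3) -> count=0 queue=[T3] holders={T1,T2}
Step 4: signal(T1) -> count=0 queue=[] holders={T2,T3}
Step 5: signal(T2) -> count=1 queue=[] holders={T3}
Step 6: signal(T3) -> count=2 queue=[] holders={none}
Step 7: wait(T2) -> count=1 queue=[] holders={T2}
Step 8: signal(T2) -> count=2 queue=[] holders={none}
Final holders: {none} -> T1 not in holders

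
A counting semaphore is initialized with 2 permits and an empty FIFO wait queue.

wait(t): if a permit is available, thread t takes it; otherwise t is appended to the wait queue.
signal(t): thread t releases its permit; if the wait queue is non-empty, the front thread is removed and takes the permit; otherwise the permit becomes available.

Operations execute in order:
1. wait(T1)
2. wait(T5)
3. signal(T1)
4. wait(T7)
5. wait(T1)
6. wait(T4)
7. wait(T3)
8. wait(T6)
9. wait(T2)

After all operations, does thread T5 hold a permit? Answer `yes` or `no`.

Answer: yes

Derivation:
Step 1: wait(T1) -> count=1 queue=[] holders={T1}
Step 2: wait(T5) -> count=0 queue=[] holders={T1,T5}
Step 3: signal(T1) -> count=1 queue=[] holders={T5}
Step 4: wait(T7) -> count=0 queue=[] holders={T5,T7}
Step 5: wait(T1) -> count=0 queue=[T1] holders={T5,T7}
Step 6: wait(T4) -> count=0 queue=[T1,T4] holders={T5,T7}
Step 7: wait(T3) -> count=0 queue=[T1,T4,T3] holders={T5,T7}
Step 8: wait(T6) -> count=0 queue=[T1,T4,T3,T6] holders={T5,T7}
Step 9: wait(T2) -> count=0 queue=[T1,T4,T3,T6,T2] holders={T5,T7}
Final holders: {T5,T7} -> T5 in holders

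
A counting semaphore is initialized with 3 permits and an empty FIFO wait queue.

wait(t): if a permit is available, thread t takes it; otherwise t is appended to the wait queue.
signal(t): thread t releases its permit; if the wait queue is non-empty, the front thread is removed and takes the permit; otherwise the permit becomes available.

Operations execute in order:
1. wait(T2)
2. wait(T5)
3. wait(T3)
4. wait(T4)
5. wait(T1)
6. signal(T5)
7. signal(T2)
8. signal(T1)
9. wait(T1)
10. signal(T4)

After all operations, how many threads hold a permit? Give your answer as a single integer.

Step 1: wait(T2) -> count=2 queue=[] holders={T2}
Step 2: wait(T5) -> count=1 queue=[] holders={T2,T5}
Step 3: wait(T3) -> count=0 queue=[] holders={T2,T3,T5}
Step 4: wait(T4) -> count=0 queue=[T4] holders={T2,T3,T5}
Step 5: wait(T1) -> count=0 queue=[T4,T1] holders={T2,T3,T5}
Step 6: signal(T5) -> count=0 queue=[T1] holders={T2,T3,T4}
Step 7: signal(T2) -> count=0 queue=[] holders={T1,T3,T4}
Step 8: signal(T1) -> count=1 queue=[] holders={T3,T4}
Step 9: wait(T1) -> count=0 queue=[] holders={T1,T3,T4}
Step 10: signal(T4) -> count=1 queue=[] holders={T1,T3}
Final holders: {T1,T3} -> 2 thread(s)

Answer: 2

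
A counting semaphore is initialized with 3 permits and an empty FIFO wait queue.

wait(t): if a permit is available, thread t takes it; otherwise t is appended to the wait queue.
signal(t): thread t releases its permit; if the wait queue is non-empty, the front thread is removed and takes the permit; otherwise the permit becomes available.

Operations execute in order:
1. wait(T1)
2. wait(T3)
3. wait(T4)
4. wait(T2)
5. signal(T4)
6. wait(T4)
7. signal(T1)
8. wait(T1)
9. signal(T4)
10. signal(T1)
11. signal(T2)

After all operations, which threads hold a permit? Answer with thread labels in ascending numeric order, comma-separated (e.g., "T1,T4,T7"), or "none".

Answer: T3

Derivation:
Step 1: wait(T1) -> count=2 queue=[] holders={T1}
Step 2: wait(T3) -> count=1 queue=[] holders={T1,T3}
Step 3: wait(T4) -> count=0 queue=[] holders={T1,T3,T4}
Step 4: wait(T2) -> count=0 queue=[T2] holders={T1,T3,T4}
Step 5: signal(T4) -> count=0 queue=[] holders={T1,T2,T3}
Step 6: wait(T4) -> count=0 queue=[T4] holders={T1,T2,T3}
Step 7: signal(T1) -> count=0 queue=[] holders={T2,T3,T4}
Step 8: wait(T1) -> count=0 queue=[T1] holders={T2,T3,T4}
Step 9: signal(T4) -> count=0 queue=[] holders={T1,T2,T3}
Step 10: signal(T1) -> count=1 queue=[] holders={T2,T3}
Step 11: signal(T2) -> count=2 queue=[] holders={T3}
Final holders: T3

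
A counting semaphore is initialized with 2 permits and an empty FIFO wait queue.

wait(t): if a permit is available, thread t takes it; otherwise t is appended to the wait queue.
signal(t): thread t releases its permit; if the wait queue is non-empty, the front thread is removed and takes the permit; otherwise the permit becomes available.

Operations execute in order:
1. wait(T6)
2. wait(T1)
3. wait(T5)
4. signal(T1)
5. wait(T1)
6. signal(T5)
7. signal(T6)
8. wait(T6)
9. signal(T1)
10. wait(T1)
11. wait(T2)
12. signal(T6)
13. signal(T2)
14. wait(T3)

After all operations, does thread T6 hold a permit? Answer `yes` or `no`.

Step 1: wait(T6) -> count=1 queue=[] holders={T6}
Step 2: wait(T1) -> count=0 queue=[] holders={T1,T6}
Step 3: wait(T5) -> count=0 queue=[T5] holders={T1,T6}
Step 4: signal(T1) -> count=0 queue=[] holders={T5,T6}
Step 5: wait(T1) -> count=0 queue=[T1] holders={T5,T6}
Step 6: signal(T5) -> count=0 queue=[] holders={T1,T6}
Step 7: signal(T6) -> count=1 queue=[] holders={T1}
Step 8: wait(T6) -> count=0 queue=[] holders={T1,T6}
Step 9: signal(T1) -> count=1 queue=[] holders={T6}
Step 10: wait(T1) -> count=0 queue=[] holders={T1,T6}
Step 11: wait(T2) -> count=0 queue=[T2] holders={T1,T6}
Step 12: signal(T6) -> count=0 queue=[] holders={T1,T2}
Step 13: signal(T2) -> count=1 queue=[] holders={T1}
Step 14: wait(T3) -> count=0 queue=[] holders={T1,T3}
Final holders: {T1,T3} -> T6 not in holders

Answer: no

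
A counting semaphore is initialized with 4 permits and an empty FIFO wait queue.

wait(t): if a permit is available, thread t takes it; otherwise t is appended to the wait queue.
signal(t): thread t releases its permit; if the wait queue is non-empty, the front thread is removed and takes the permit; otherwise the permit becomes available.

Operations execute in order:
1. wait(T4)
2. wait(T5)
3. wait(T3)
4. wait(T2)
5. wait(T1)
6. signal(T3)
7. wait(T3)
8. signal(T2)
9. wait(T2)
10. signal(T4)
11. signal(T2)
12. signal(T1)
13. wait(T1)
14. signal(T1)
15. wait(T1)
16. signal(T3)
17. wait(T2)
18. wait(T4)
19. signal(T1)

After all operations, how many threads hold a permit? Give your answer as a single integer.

Answer: 3

Derivation:
Step 1: wait(T4) -> count=3 queue=[] holders={T4}
Step 2: wait(T5) -> count=2 queue=[] holders={T4,T5}
Step 3: wait(T3) -> count=1 queue=[] holders={T3,T4,T5}
Step 4: wait(T2) -> count=0 queue=[] holders={T2,T3,T4,T5}
Step 5: wait(T1) -> count=0 queue=[T1] holders={T2,T3,T4,T5}
Step 6: signal(T3) -> count=0 queue=[] holders={T1,T2,T4,T5}
Step 7: wait(T3) -> count=0 queue=[T3] holders={T1,T2,T4,T5}
Step 8: signal(T2) -> count=0 queue=[] holders={T1,T3,T4,T5}
Step 9: wait(T2) -> count=0 queue=[T2] holders={T1,T3,T4,T5}
Step 10: signal(T4) -> count=0 queue=[] holders={T1,T2,T3,T5}
Step 11: signal(T2) -> count=1 queue=[] holders={T1,T3,T5}
Step 12: signal(T1) -> count=2 queue=[] holders={T3,T5}
Step 13: wait(T1) -> count=1 queue=[] holders={T1,T3,T5}
Step 14: signal(T1) -> count=2 queue=[] holders={T3,T5}
Step 15: wait(T1) -> count=1 queue=[] holders={T1,T3,T5}
Step 16: signal(T3) -> count=2 queue=[] holders={T1,T5}
Step 17: wait(T2) -> count=1 queue=[] holders={T1,T2,T5}
Step 18: wait(T4) -> count=0 queue=[] holders={T1,T2,T4,T5}
Step 19: signal(T1) -> count=1 queue=[] holders={T2,T4,T5}
Final holders: {T2,T4,T5} -> 3 thread(s)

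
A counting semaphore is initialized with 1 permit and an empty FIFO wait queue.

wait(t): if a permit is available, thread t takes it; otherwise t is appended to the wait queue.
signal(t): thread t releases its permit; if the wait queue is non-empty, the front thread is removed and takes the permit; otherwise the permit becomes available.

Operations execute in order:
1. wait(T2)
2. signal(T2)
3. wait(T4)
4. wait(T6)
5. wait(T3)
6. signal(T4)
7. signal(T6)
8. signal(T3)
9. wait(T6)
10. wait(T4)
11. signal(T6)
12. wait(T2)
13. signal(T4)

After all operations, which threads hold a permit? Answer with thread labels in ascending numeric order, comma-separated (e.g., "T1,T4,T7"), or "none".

Answer: T2

Derivation:
Step 1: wait(T2) -> count=0 queue=[] holders={T2}
Step 2: signal(T2) -> count=1 queue=[] holders={none}
Step 3: wait(T4) -> count=0 queue=[] holders={T4}
Step 4: wait(T6) -> count=0 queue=[T6] holders={T4}
Step 5: wait(T3) -> count=0 queue=[T6,T3] holders={T4}
Step 6: signal(T4) -> count=0 queue=[T3] holders={T6}
Step 7: signal(T6) -> count=0 queue=[] holders={T3}
Step 8: signal(T3) -> count=1 queue=[] holders={none}
Step 9: wait(T6) -> count=0 queue=[] holders={T6}
Step 10: wait(T4) -> count=0 queue=[T4] holders={T6}
Step 11: signal(T6) -> count=0 queue=[] holders={T4}
Step 12: wait(T2) -> count=0 queue=[T2] holders={T4}
Step 13: signal(T4) -> count=0 queue=[] holders={T2}
Final holders: T2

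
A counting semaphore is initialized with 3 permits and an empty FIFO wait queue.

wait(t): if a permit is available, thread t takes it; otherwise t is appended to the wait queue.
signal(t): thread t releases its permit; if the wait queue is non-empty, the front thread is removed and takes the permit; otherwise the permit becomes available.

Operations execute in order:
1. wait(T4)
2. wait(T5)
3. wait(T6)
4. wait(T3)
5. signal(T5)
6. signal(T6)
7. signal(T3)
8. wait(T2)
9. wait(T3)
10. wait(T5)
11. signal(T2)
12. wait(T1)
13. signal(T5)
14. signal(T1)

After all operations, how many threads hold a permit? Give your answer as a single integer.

Step 1: wait(T4) -> count=2 queue=[] holders={T4}
Step 2: wait(T5) -> count=1 queue=[] holders={T4,T5}
Step 3: wait(T6) -> count=0 queue=[] holders={T4,T5,T6}
Step 4: wait(T3) -> count=0 queue=[T3] holders={T4,T5,T6}
Step 5: signal(T5) -> count=0 queue=[] holders={T3,T4,T6}
Step 6: signal(T6) -> count=1 queue=[] holders={T3,T4}
Step 7: signal(T3) -> count=2 queue=[] holders={T4}
Step 8: wait(T2) -> count=1 queue=[] holders={T2,T4}
Step 9: wait(T3) -> count=0 queue=[] holders={T2,T3,T4}
Step 10: wait(T5) -> count=0 queue=[T5] holders={T2,T3,T4}
Step 11: signal(T2) -> count=0 queue=[] holders={T3,T4,T5}
Step 12: wait(T1) -> count=0 queue=[T1] holders={T3,T4,T5}
Step 13: signal(T5) -> count=0 queue=[] holders={T1,T3,T4}
Step 14: signal(T1) -> count=1 queue=[] holders={T3,T4}
Final holders: {T3,T4} -> 2 thread(s)

Answer: 2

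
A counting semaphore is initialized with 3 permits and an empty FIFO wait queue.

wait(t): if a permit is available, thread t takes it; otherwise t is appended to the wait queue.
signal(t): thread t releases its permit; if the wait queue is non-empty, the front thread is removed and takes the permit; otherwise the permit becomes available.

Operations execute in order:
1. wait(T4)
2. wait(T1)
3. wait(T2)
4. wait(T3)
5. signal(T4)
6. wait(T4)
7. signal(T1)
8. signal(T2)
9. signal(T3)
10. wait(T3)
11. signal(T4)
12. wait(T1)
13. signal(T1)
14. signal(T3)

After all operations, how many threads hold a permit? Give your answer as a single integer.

Step 1: wait(T4) -> count=2 queue=[] holders={T4}
Step 2: wait(T1) -> count=1 queue=[] holders={T1,T4}
Step 3: wait(T2) -> count=0 queue=[] holders={T1,T2,T4}
Step 4: wait(T3) -> count=0 queue=[T3] holders={T1,T2,T4}
Step 5: signal(T4) -> count=0 queue=[] holders={T1,T2,T3}
Step 6: wait(T4) -> count=0 queue=[T4] holders={T1,T2,T3}
Step 7: signal(T1) -> count=0 queue=[] holders={T2,T3,T4}
Step 8: signal(T2) -> count=1 queue=[] holders={T3,T4}
Step 9: signal(T3) -> count=2 queue=[] holders={T4}
Step 10: wait(T3) -> count=1 queue=[] holders={T3,T4}
Step 11: signal(T4) -> count=2 queue=[] holders={T3}
Step 12: wait(T1) -> count=1 queue=[] holders={T1,T3}
Step 13: signal(T1) -> count=2 queue=[] holders={T3}
Step 14: signal(T3) -> count=3 queue=[] holders={none}
Final holders: {none} -> 0 thread(s)

Answer: 0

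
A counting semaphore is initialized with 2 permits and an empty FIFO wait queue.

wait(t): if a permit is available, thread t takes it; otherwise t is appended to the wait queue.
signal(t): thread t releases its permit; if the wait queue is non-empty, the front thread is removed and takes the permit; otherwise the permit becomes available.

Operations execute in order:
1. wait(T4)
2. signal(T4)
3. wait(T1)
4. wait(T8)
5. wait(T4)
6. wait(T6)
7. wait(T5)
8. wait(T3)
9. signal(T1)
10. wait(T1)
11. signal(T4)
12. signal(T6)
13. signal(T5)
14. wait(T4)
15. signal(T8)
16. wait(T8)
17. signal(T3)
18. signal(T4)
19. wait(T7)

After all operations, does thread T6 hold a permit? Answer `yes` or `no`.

Answer: no

Derivation:
Step 1: wait(T4) -> count=1 queue=[] holders={T4}
Step 2: signal(T4) -> count=2 queue=[] holders={none}
Step 3: wait(T1) -> count=1 queue=[] holders={T1}
Step 4: wait(T8) -> count=0 queue=[] holders={T1,T8}
Step 5: wait(T4) -> count=0 queue=[T4] holders={T1,T8}
Step 6: wait(T6) -> count=0 queue=[T4,T6] holders={T1,T8}
Step 7: wait(T5) -> count=0 queue=[T4,T6,T5] holders={T1,T8}
Step 8: wait(T3) -> count=0 queue=[T4,T6,T5,T3] holders={T1,T8}
Step 9: signal(T1) -> count=0 queue=[T6,T5,T3] holders={T4,T8}
Step 10: wait(T1) -> count=0 queue=[T6,T5,T3,T1] holders={T4,T8}
Step 11: signal(T4) -> count=0 queue=[T5,T3,T1] holders={T6,T8}
Step 12: signal(T6) -> count=0 queue=[T3,T1] holders={T5,T8}
Step 13: signal(T5) -> count=0 queue=[T1] holders={T3,T8}
Step 14: wait(T4) -> count=0 queue=[T1,T4] holders={T3,T8}
Step 15: signal(T8) -> count=0 queue=[T4] holders={T1,T3}
Step 16: wait(T8) -> count=0 queue=[T4,T8] holders={T1,T3}
Step 17: signal(T3) -> count=0 queue=[T8] holders={T1,T4}
Step 18: signal(T4) -> count=0 queue=[] holders={T1,T8}
Step 19: wait(T7) -> count=0 queue=[T7] holders={T1,T8}
Final holders: {T1,T8} -> T6 not in holders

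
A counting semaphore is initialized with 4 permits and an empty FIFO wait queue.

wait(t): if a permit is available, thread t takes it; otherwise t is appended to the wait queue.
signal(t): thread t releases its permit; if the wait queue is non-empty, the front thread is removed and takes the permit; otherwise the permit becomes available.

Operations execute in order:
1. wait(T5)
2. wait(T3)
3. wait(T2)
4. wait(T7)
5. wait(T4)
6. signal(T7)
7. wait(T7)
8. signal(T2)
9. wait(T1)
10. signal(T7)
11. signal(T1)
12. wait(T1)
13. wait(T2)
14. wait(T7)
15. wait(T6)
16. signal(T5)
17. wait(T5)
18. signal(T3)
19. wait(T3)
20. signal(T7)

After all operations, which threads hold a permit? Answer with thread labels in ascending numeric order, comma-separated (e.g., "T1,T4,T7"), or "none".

Step 1: wait(T5) -> count=3 queue=[] holders={T5}
Step 2: wait(T3) -> count=2 queue=[] holders={T3,T5}
Step 3: wait(T2) -> count=1 queue=[] holders={T2,T3,T5}
Step 4: wait(T7) -> count=0 queue=[] holders={T2,T3,T5,T7}
Step 5: wait(T4) -> count=0 queue=[T4] holders={T2,T3,T5,T7}
Step 6: signal(T7) -> count=0 queue=[] holders={T2,T3,T4,T5}
Step 7: wait(T7) -> count=0 queue=[T7] holders={T2,T3,T4,T5}
Step 8: signal(T2) -> count=0 queue=[] holders={T3,T4,T5,T7}
Step 9: wait(T1) -> count=0 queue=[T1] holders={T3,T4,T5,T7}
Step 10: signal(T7) -> count=0 queue=[] holders={T1,T3,T4,T5}
Step 11: signal(T1) -> count=1 queue=[] holders={T3,T4,T5}
Step 12: wait(T1) -> count=0 queue=[] holders={T1,T3,T4,T5}
Step 13: wait(T2) -> count=0 queue=[T2] holders={T1,T3,T4,T5}
Step 14: wait(T7) -> count=0 queue=[T2,T7] holders={T1,T3,T4,T5}
Step 15: wait(T6) -> count=0 queue=[T2,T7,T6] holders={T1,T3,T4,T5}
Step 16: signal(T5) -> count=0 queue=[T7,T6] holders={T1,T2,T3,T4}
Step 17: wait(T5) -> count=0 queue=[T7,T6,T5] holders={T1,T2,T3,T4}
Step 18: signal(T3) -> count=0 queue=[T6,T5] holders={T1,T2,T4,T7}
Step 19: wait(T3) -> count=0 queue=[T6,T5,T3] holders={T1,T2,T4,T7}
Step 20: signal(T7) -> count=0 queue=[T5,T3] holders={T1,T2,T4,T6}
Final holders: T1,T2,T4,T6

Answer: T1,T2,T4,T6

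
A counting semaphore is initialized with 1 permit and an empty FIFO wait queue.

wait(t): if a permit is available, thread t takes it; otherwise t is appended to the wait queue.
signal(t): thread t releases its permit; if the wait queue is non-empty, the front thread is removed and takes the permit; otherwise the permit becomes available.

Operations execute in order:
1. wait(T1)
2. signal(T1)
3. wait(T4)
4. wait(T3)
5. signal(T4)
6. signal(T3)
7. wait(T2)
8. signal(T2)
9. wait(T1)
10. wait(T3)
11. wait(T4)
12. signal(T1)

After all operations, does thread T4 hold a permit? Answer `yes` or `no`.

Answer: no

Derivation:
Step 1: wait(T1) -> count=0 queue=[] holders={T1}
Step 2: signal(T1) -> count=1 queue=[] holders={none}
Step 3: wait(T4) -> count=0 queue=[] holders={T4}
Step 4: wait(T3) -> count=0 queue=[T3] holders={T4}
Step 5: signal(T4) -> count=0 queue=[] holders={T3}
Step 6: signal(T3) -> count=1 queue=[] holders={none}
Step 7: wait(T2) -> count=0 queue=[] holders={T2}
Step 8: signal(T2) -> count=1 queue=[] holders={none}
Step 9: wait(T1) -> count=0 queue=[] holders={T1}
Step 10: wait(T3) -> count=0 queue=[T3] holders={T1}
Step 11: wait(T4) -> count=0 queue=[T3,T4] holders={T1}
Step 12: signal(T1) -> count=0 queue=[T4] holders={T3}
Final holders: {T3} -> T4 not in holders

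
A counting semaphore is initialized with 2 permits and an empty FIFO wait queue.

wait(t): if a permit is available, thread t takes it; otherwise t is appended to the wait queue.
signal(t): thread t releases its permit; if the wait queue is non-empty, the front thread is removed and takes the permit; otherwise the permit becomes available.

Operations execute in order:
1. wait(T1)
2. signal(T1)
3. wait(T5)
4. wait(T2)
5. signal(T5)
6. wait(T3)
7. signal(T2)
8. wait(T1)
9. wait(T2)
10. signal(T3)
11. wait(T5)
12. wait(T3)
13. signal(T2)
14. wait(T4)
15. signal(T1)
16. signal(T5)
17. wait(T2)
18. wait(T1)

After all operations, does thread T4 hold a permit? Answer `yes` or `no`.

Answer: yes

Derivation:
Step 1: wait(T1) -> count=1 queue=[] holders={T1}
Step 2: signal(T1) -> count=2 queue=[] holders={none}
Step 3: wait(T5) -> count=1 queue=[] holders={T5}
Step 4: wait(T2) -> count=0 queue=[] holders={T2,T5}
Step 5: signal(T5) -> count=1 queue=[] holders={T2}
Step 6: wait(T3) -> count=0 queue=[] holders={T2,T3}
Step 7: signal(T2) -> count=1 queue=[] holders={T3}
Step 8: wait(T1) -> count=0 queue=[] holders={T1,T3}
Step 9: wait(T2) -> count=0 queue=[T2] holders={T1,T3}
Step 10: signal(T3) -> count=0 queue=[] holders={T1,T2}
Step 11: wait(T5) -> count=0 queue=[T5] holders={T1,T2}
Step 12: wait(T3) -> count=0 queue=[T5,T3] holders={T1,T2}
Step 13: signal(T2) -> count=0 queue=[T3] holders={T1,T5}
Step 14: wait(T4) -> count=0 queue=[T3,T4] holders={T1,T5}
Step 15: signal(T1) -> count=0 queue=[T4] holders={T3,T5}
Step 16: signal(T5) -> count=0 queue=[] holders={T3,T4}
Step 17: wait(T2) -> count=0 queue=[T2] holders={T3,T4}
Step 18: wait(T1) -> count=0 queue=[T2,T1] holders={T3,T4}
Final holders: {T3,T4} -> T4 in holders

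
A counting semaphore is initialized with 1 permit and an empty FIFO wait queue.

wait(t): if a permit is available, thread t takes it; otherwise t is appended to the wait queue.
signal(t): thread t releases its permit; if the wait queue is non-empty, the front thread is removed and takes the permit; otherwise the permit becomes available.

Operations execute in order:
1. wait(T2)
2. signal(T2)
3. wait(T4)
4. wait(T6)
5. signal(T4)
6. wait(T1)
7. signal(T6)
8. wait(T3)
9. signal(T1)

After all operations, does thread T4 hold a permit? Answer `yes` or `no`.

Step 1: wait(T2) -> count=0 queue=[] holders={T2}
Step 2: signal(T2) -> count=1 queue=[] holders={none}
Step 3: wait(T4) -> count=0 queue=[] holders={T4}
Step 4: wait(T6) -> count=0 queue=[T6] holders={T4}
Step 5: signal(T4) -> count=0 queue=[] holders={T6}
Step 6: wait(T1) -> count=0 queue=[T1] holders={T6}
Step 7: signal(T6) -> count=0 queue=[] holders={T1}
Step 8: wait(T3) -> count=0 queue=[T3] holders={T1}
Step 9: signal(T1) -> count=0 queue=[] holders={T3}
Final holders: {T3} -> T4 not in holders

Answer: no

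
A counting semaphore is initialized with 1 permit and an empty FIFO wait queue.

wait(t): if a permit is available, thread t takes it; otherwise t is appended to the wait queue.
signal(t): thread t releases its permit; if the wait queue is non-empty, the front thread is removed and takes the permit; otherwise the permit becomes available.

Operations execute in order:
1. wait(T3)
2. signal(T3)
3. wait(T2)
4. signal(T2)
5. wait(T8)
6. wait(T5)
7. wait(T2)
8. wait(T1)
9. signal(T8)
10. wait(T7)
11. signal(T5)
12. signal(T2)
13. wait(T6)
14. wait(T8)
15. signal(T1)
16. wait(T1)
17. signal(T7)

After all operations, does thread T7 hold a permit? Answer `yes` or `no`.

Step 1: wait(T3) -> count=0 queue=[] holders={T3}
Step 2: signal(T3) -> count=1 queue=[] holders={none}
Step 3: wait(T2) -> count=0 queue=[] holders={T2}
Step 4: signal(T2) -> count=1 queue=[] holders={none}
Step 5: wait(T8) -> count=0 queue=[] holders={T8}
Step 6: wait(T5) -> count=0 queue=[T5] holders={T8}
Step 7: wait(T2) -> count=0 queue=[T5,T2] holders={T8}
Step 8: wait(T1) -> count=0 queue=[T5,T2,T1] holders={T8}
Step 9: signal(T8) -> count=0 queue=[T2,T1] holders={T5}
Step 10: wait(T7) -> count=0 queue=[T2,T1,T7] holders={T5}
Step 11: signal(T5) -> count=0 queue=[T1,T7] holders={T2}
Step 12: signal(T2) -> count=0 queue=[T7] holders={T1}
Step 13: wait(T6) -> count=0 queue=[T7,T6] holders={T1}
Step 14: wait(T8) -> count=0 queue=[T7,T6,T8] holders={T1}
Step 15: signal(T1) -> count=0 queue=[T6,T8] holders={T7}
Step 16: wait(T1) -> count=0 queue=[T6,T8,T1] holders={T7}
Step 17: signal(T7) -> count=0 queue=[T8,T1] holders={T6}
Final holders: {T6} -> T7 not in holders

Answer: no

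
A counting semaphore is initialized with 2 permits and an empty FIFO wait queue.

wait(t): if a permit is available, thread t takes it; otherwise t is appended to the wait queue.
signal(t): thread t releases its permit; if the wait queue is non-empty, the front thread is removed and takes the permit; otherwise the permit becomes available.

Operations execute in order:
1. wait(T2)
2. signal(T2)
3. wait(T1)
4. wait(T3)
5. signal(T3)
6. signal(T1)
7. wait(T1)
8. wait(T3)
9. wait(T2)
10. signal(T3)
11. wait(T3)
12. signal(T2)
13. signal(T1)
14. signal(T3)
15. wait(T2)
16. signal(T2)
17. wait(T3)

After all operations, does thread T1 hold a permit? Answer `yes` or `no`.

Step 1: wait(T2) -> count=1 queue=[] holders={T2}
Step 2: signal(T2) -> count=2 queue=[] holders={none}
Step 3: wait(T1) -> count=1 queue=[] holders={T1}
Step 4: wait(T3) -> count=0 queue=[] holders={T1,T3}
Step 5: signal(T3) -> count=1 queue=[] holders={T1}
Step 6: signal(T1) -> count=2 queue=[] holders={none}
Step 7: wait(T1) -> count=1 queue=[] holders={T1}
Step 8: wait(T3) -> count=0 queue=[] holders={T1,T3}
Step 9: wait(T2) -> count=0 queue=[T2] holders={T1,T3}
Step 10: signal(T3) -> count=0 queue=[] holders={T1,T2}
Step 11: wait(T3) -> count=0 queue=[T3] holders={T1,T2}
Step 12: signal(T2) -> count=0 queue=[] holders={T1,T3}
Step 13: signal(T1) -> count=1 queue=[] holders={T3}
Step 14: signal(T3) -> count=2 queue=[] holders={none}
Step 15: wait(T2) -> count=1 queue=[] holders={T2}
Step 16: signal(T2) -> count=2 queue=[] holders={none}
Step 17: wait(T3) -> count=1 queue=[] holders={T3}
Final holders: {T3} -> T1 not in holders

Answer: no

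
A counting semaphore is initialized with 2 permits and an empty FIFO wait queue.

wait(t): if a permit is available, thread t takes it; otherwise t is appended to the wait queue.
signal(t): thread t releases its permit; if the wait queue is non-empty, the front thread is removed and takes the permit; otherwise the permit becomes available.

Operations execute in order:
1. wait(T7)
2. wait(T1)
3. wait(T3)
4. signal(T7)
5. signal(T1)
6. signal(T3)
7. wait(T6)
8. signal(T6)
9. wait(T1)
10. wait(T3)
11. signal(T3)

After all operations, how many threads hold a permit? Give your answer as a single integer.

Answer: 1

Derivation:
Step 1: wait(T7) -> count=1 queue=[] holders={T7}
Step 2: wait(T1) -> count=0 queue=[] holders={T1,T7}
Step 3: wait(T3) -> count=0 queue=[T3] holders={T1,T7}
Step 4: signal(T7) -> count=0 queue=[] holders={T1,T3}
Step 5: signal(T1) -> count=1 queue=[] holders={T3}
Step 6: signal(T3) -> count=2 queue=[] holders={none}
Step 7: wait(T6) -> count=1 queue=[] holders={T6}
Step 8: signal(T6) -> count=2 queue=[] holders={none}
Step 9: wait(T1) -> count=1 queue=[] holders={T1}
Step 10: wait(T3) -> count=0 queue=[] holders={T1,T3}
Step 11: signal(T3) -> count=1 queue=[] holders={T1}
Final holders: {T1} -> 1 thread(s)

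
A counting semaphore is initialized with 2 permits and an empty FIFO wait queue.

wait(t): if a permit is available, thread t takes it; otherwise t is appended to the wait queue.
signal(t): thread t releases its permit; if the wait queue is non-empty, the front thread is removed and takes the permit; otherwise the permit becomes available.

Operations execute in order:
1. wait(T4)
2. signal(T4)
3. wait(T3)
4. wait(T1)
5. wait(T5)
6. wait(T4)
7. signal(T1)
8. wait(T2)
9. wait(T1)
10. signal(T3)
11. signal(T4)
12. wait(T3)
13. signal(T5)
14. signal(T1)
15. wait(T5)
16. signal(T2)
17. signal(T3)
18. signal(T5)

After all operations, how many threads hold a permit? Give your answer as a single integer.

Answer: 0

Derivation:
Step 1: wait(T4) -> count=1 queue=[] holders={T4}
Step 2: signal(T4) -> count=2 queue=[] holders={none}
Step 3: wait(T3) -> count=1 queue=[] holders={T3}
Step 4: wait(T1) -> count=0 queue=[] holders={T1,T3}
Step 5: wait(T5) -> count=0 queue=[T5] holders={T1,T3}
Step 6: wait(T4) -> count=0 queue=[T5,T4] holders={T1,T3}
Step 7: signal(T1) -> count=0 queue=[T4] holders={T3,T5}
Step 8: wait(T2) -> count=0 queue=[T4,T2] holders={T3,T5}
Step 9: wait(T1) -> count=0 queue=[T4,T2,T1] holders={T3,T5}
Step 10: signal(T3) -> count=0 queue=[T2,T1] holders={T4,T5}
Step 11: signal(T4) -> count=0 queue=[T1] holders={T2,T5}
Step 12: wait(T3) -> count=0 queue=[T1,T3] holders={T2,T5}
Step 13: signal(T5) -> count=0 queue=[T3] holders={T1,T2}
Step 14: signal(T1) -> count=0 queue=[] holders={T2,T3}
Step 15: wait(T5) -> count=0 queue=[T5] holders={T2,T3}
Step 16: signal(T2) -> count=0 queue=[] holders={T3,T5}
Step 17: signal(T3) -> count=1 queue=[] holders={T5}
Step 18: signal(T5) -> count=2 queue=[] holders={none}
Final holders: {none} -> 0 thread(s)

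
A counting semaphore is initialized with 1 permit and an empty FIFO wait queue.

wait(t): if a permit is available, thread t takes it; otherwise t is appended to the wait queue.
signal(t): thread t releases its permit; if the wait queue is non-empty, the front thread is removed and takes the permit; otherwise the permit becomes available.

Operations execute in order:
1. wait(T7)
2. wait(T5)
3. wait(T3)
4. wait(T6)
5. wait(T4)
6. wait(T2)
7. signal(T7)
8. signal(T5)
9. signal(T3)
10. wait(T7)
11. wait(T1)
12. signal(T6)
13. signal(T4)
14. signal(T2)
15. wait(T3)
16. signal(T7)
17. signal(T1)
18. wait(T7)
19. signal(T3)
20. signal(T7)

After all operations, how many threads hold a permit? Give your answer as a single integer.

Step 1: wait(T7) -> count=0 queue=[] holders={T7}
Step 2: wait(T5) -> count=0 queue=[T5] holders={T7}
Step 3: wait(T3) -> count=0 queue=[T5,T3] holders={T7}
Step 4: wait(T6) -> count=0 queue=[T5,T3,T6] holders={T7}
Step 5: wait(T4) -> count=0 queue=[T5,T3,T6,T4] holders={T7}
Step 6: wait(T2) -> count=0 queue=[T5,T3,T6,T4,T2] holders={T7}
Step 7: signal(T7) -> count=0 queue=[T3,T6,T4,T2] holders={T5}
Step 8: signal(T5) -> count=0 queue=[T6,T4,T2] holders={T3}
Step 9: signal(T3) -> count=0 queue=[T4,T2] holders={T6}
Step 10: wait(T7) -> count=0 queue=[T4,T2,T7] holders={T6}
Step 11: wait(T1) -> count=0 queue=[T4,T2,T7,T1] holders={T6}
Step 12: signal(T6) -> count=0 queue=[T2,T7,T1] holders={T4}
Step 13: signal(T4) -> count=0 queue=[T7,T1] holders={T2}
Step 14: signal(T2) -> count=0 queue=[T1] holders={T7}
Step 15: wait(T3) -> count=0 queue=[T1,T3] holders={T7}
Step 16: signal(T7) -> count=0 queue=[T3] holders={T1}
Step 17: signal(T1) -> count=0 queue=[] holders={T3}
Step 18: wait(T7) -> count=0 queue=[T7] holders={T3}
Step 19: signal(T3) -> count=0 queue=[] holders={T7}
Step 20: signal(T7) -> count=1 queue=[] holders={none}
Final holders: {none} -> 0 thread(s)

Answer: 0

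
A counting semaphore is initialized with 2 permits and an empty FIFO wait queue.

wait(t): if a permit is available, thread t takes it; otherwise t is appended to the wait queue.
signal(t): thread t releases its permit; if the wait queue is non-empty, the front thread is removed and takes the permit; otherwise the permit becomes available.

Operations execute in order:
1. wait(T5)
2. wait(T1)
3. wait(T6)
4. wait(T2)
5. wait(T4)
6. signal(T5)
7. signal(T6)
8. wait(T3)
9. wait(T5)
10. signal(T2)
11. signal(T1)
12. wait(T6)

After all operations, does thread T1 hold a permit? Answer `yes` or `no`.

Answer: no

Derivation:
Step 1: wait(T5) -> count=1 queue=[] holders={T5}
Step 2: wait(T1) -> count=0 queue=[] holders={T1,T5}
Step 3: wait(T6) -> count=0 queue=[T6] holders={T1,T5}
Step 4: wait(T2) -> count=0 queue=[T6,T2] holders={T1,T5}
Step 5: wait(T4) -> count=0 queue=[T6,T2,T4] holders={T1,T5}
Step 6: signal(T5) -> count=0 queue=[T2,T4] holders={T1,T6}
Step 7: signal(T6) -> count=0 queue=[T4] holders={T1,T2}
Step 8: wait(T3) -> count=0 queue=[T4,T3] holders={T1,T2}
Step 9: wait(T5) -> count=0 queue=[T4,T3,T5] holders={T1,T2}
Step 10: signal(T2) -> count=0 queue=[T3,T5] holders={T1,T4}
Step 11: signal(T1) -> count=0 queue=[T5] holders={T3,T4}
Step 12: wait(T6) -> count=0 queue=[T5,T6] holders={T3,T4}
Final holders: {T3,T4} -> T1 not in holders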